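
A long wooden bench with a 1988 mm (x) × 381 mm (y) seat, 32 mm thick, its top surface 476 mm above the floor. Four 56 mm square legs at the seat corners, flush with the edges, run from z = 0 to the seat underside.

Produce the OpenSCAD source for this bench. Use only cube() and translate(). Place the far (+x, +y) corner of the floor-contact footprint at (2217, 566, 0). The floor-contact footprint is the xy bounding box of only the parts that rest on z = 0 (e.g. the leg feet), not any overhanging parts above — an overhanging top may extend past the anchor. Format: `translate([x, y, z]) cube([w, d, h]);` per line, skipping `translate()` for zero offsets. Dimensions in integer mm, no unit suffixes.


translate([229, 185, 444]) cube([1988, 381, 32]);
translate([229, 185, 0]) cube([56, 56, 444]);
translate([229, 510, 0]) cube([56, 56, 444]);
translate([2161, 185, 0]) cube([56, 56, 444]);
translate([2161, 510, 0]) cube([56, 56, 444]);


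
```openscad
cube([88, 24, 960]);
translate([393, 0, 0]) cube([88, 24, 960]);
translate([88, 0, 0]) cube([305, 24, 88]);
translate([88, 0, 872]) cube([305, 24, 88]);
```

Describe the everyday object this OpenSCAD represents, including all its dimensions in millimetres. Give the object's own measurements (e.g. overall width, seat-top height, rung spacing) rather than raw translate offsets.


A rectangular picture frame lying in the x–z plane (depth along y). The opening is 305 mm wide (x) by 784 mm tall (z), surrounded by a border 88 mm wide on all four sides. The frame is 24 mm deep and is made of two full-height vertical stiles with two horizontal rails fitted between them.


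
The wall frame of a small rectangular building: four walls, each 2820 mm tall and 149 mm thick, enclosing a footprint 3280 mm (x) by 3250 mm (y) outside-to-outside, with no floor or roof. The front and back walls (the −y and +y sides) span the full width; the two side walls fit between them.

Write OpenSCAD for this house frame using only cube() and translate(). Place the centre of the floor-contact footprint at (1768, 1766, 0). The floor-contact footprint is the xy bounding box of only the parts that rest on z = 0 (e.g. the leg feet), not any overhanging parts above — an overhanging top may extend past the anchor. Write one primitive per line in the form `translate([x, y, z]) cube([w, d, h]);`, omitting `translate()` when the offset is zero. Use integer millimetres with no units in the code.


translate([128, 141, 0]) cube([3280, 149, 2820]);
translate([128, 3242, 0]) cube([3280, 149, 2820]);
translate([128, 290, 0]) cube([149, 2952, 2820]);
translate([3259, 290, 0]) cube([149, 2952, 2820]);


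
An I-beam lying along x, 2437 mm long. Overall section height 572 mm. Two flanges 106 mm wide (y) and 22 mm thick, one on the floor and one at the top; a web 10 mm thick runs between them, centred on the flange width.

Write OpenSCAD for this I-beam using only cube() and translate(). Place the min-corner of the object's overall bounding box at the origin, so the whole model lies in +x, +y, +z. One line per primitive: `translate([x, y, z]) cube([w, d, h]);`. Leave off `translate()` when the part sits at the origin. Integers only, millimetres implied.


cube([2437, 106, 22]);
translate([0, 48, 22]) cube([2437, 10, 528]);
translate([0, 0, 550]) cube([2437, 106, 22]);


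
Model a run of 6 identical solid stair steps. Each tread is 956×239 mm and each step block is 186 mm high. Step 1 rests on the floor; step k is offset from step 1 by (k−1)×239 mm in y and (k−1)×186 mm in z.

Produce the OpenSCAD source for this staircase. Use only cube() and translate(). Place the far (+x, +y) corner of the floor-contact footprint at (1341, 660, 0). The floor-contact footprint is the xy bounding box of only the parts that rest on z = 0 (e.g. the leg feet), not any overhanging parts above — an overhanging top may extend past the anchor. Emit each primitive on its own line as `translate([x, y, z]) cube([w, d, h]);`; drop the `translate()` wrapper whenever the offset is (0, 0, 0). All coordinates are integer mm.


translate([385, 421, 0]) cube([956, 239, 186]);
translate([385, 660, 186]) cube([956, 239, 186]);
translate([385, 899, 372]) cube([956, 239, 186]);
translate([385, 1138, 558]) cube([956, 239, 186]);
translate([385, 1377, 744]) cube([956, 239, 186]);
translate([385, 1616, 930]) cube([956, 239, 186]);


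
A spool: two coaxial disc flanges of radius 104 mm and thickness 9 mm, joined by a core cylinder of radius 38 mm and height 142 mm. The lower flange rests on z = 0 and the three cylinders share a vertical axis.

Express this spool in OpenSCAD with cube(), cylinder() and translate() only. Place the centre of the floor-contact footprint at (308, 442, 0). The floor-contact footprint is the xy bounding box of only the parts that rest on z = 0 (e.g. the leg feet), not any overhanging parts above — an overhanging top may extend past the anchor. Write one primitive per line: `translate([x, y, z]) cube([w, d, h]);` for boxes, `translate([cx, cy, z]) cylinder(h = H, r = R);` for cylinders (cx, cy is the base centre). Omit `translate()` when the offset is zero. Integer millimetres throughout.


translate([308, 442, 0]) cylinder(h = 9, r = 104);
translate([308, 442, 9]) cylinder(h = 142, r = 38);
translate([308, 442, 151]) cylinder(h = 9, r = 104);


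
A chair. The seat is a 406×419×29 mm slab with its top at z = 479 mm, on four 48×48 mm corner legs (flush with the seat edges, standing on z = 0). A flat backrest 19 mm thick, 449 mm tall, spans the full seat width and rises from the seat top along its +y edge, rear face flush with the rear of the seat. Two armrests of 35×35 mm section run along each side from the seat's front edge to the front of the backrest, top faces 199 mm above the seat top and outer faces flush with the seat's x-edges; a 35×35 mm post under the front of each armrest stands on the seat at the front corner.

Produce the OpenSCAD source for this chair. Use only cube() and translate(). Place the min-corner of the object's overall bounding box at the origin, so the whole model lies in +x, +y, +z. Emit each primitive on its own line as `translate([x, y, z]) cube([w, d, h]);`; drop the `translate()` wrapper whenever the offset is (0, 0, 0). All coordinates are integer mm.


translate([0, 0, 450]) cube([406, 419, 29]);
cube([48, 48, 450]);
translate([358, 0, 0]) cube([48, 48, 450]);
translate([0, 371, 0]) cube([48, 48, 450]);
translate([358, 371, 0]) cube([48, 48, 450]);
translate([0, 400, 479]) cube([406, 19, 449]);
translate([0, 0, 643]) cube([35, 400, 35]);
translate([371, 0, 643]) cube([35, 400, 35]);
translate([0, 0, 479]) cube([35, 35, 164]);
translate([371, 0, 479]) cube([35, 35, 164]);


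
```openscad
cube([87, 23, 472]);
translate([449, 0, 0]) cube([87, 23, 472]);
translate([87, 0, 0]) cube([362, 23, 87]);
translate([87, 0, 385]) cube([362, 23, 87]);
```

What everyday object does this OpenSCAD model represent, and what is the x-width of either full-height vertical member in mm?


A picture frame. The border width is 87 mm.

Four thin pieces enclosing a rectangular opening — a picture frame. The two full-height stiles are 472 mm tall; the top rail sits at z = 385 and is 87 mm tall, so the border above the opening is 472 − 385 = 87 mm, matching the stile x-width.


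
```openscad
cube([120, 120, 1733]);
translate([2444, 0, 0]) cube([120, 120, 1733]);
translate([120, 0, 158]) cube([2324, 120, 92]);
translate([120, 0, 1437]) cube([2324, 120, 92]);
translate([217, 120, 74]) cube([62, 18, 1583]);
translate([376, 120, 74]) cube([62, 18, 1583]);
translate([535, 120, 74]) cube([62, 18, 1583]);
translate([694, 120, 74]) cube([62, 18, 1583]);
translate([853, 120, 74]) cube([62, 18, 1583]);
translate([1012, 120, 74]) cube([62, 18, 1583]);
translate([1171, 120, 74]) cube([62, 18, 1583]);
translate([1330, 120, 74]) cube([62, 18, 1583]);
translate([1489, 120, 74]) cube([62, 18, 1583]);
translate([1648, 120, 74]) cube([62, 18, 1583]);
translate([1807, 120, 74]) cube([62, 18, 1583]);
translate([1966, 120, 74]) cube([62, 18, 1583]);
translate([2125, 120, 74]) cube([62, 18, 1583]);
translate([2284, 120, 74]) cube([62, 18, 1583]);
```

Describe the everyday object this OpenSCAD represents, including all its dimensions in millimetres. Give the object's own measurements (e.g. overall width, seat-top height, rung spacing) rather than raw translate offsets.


A fence section. Two 120×120 mm posts, 1733 mm tall, stand on the floor with a clear span of 2324 mm between their inner faces. Two horizontal rails of 120×92 mm section span the gap between the posts with their undersides at z = 158 mm and z = 1437 mm, flush with the posts' −y face. 14 pickets, each 62 mm wide, 18 mm thick and 1583 mm tall, are fixed to the +y face of the rails with their bottoms at z = 74 mm, spaced across the span with a 97 mm gap after the −x post and between neighbouring pickets, with 98 mm left before the +x post.


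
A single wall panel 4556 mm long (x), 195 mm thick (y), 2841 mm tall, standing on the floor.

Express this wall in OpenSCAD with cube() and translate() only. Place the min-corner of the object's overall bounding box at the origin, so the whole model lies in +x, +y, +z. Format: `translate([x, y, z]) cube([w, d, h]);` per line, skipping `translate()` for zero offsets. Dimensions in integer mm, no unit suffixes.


cube([4556, 195, 2841]);


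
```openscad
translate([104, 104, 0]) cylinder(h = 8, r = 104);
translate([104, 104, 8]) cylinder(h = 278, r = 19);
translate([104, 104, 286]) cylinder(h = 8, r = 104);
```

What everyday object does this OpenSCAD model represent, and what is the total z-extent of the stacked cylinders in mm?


A spool. The overall height is 294 mm.

Three coaxial cylinders, large–small–large — a spool. Two 8 mm flanges and a 278 mm core give 8 + 278 + 8 = 294 mm.


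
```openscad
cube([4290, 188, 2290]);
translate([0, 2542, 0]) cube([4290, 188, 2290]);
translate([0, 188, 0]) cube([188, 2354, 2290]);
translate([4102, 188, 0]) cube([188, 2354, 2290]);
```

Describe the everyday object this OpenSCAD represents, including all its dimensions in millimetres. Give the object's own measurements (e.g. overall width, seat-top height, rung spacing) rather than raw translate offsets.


The wall frame of a small rectangular building: four walls, each 2290 mm tall and 188 mm thick, enclosing a footprint 4290 mm (x) by 2730 mm (y) outside-to-outside, with no floor or roof. The front and back walls (the −y and +y sides) span the full width; the two side walls fit between them.


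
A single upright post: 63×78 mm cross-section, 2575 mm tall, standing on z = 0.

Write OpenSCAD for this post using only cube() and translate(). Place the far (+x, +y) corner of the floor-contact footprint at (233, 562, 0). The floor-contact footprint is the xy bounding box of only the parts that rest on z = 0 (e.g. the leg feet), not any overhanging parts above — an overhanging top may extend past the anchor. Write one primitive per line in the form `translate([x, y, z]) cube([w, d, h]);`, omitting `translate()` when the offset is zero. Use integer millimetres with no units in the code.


translate([170, 484, 0]) cube([63, 78, 2575]);


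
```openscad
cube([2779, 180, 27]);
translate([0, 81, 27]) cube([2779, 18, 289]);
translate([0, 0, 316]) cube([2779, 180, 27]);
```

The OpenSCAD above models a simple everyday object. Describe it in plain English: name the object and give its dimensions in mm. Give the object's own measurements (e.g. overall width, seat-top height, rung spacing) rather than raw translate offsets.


An I-beam lying along x, 2779 mm long. Overall section height 343 mm. Two flanges 180 mm wide (y) and 27 mm thick, one on the floor and one at the top; a web 18 mm thick runs between them, centred on the flange width.


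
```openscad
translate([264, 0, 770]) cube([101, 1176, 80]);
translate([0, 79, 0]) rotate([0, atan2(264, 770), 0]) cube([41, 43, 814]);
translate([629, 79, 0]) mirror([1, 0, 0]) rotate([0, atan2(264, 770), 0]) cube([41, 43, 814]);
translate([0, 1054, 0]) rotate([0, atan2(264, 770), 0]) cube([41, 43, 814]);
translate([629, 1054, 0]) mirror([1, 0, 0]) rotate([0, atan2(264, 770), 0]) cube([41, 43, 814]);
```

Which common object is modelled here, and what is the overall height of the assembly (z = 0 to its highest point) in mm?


A sawhorse. The overall height is 850 mm.

A beam across two mirrored pairs of raked legs — a sawhorse. The beam's underside is at z = 770 (matching the legs' vertical rise in atan2(264, 770)) and the beam is 80 mm tall, so its top is at 770 + 80 = 850 mm. The raked legs top out at the beam's underside, so that is the highest point.


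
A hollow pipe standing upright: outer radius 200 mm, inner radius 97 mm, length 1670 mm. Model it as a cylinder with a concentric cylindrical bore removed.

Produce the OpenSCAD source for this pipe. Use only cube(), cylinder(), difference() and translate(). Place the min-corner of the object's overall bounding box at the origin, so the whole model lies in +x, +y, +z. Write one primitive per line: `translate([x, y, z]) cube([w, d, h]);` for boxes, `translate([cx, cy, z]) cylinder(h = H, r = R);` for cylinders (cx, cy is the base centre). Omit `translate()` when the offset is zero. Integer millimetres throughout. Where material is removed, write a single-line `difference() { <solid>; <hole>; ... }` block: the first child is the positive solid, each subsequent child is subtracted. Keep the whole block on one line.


difference() { translate([200, 200, 0]) cylinder(h = 1670, r = 200); translate([200, 200, 0]) cylinder(h = 1670, r = 97); }


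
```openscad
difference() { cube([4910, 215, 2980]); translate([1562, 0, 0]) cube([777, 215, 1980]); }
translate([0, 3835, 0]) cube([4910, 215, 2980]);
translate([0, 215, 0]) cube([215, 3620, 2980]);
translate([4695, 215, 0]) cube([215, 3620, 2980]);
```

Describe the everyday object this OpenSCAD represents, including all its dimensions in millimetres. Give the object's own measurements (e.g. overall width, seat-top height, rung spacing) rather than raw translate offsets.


A single room: four walls, each 2980 mm tall and 215 mm thick, enclosing an outside footprint 4910×4050 mm (x × y), no floor or roof. The front and back walls (−y and +y sides) run the full x-width; the side walls fit between their inner faces. A door opening 777 mm wide and 1980 mm tall is cut through the front wall from the floor up, its −x edge 1562 mm from the wall's −x end.


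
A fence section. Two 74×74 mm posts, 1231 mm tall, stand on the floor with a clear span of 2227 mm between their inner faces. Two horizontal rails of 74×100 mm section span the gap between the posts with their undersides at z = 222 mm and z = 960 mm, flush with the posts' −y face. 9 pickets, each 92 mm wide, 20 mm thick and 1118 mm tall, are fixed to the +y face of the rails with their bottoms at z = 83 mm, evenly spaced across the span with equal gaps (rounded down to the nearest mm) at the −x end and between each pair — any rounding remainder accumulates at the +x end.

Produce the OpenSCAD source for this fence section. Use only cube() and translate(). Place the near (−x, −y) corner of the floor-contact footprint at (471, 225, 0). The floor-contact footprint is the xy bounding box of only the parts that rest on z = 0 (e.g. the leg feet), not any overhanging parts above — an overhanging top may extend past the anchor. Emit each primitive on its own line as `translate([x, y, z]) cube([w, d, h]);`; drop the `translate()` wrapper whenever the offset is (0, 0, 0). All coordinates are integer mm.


translate([471, 225, 0]) cube([74, 74, 1231]);
translate([2772, 225, 0]) cube([74, 74, 1231]);
translate([545, 225, 222]) cube([2227, 74, 100]);
translate([545, 225, 960]) cube([2227, 74, 100]);
translate([684, 299, 83]) cube([92, 20, 1118]);
translate([915, 299, 83]) cube([92, 20, 1118]);
translate([1146, 299, 83]) cube([92, 20, 1118]);
translate([1377, 299, 83]) cube([92, 20, 1118]);
translate([1608, 299, 83]) cube([92, 20, 1118]);
translate([1839, 299, 83]) cube([92, 20, 1118]);
translate([2070, 299, 83]) cube([92, 20, 1118]);
translate([2301, 299, 83]) cube([92, 20, 1118]);
translate([2532, 299, 83]) cube([92, 20, 1118]);


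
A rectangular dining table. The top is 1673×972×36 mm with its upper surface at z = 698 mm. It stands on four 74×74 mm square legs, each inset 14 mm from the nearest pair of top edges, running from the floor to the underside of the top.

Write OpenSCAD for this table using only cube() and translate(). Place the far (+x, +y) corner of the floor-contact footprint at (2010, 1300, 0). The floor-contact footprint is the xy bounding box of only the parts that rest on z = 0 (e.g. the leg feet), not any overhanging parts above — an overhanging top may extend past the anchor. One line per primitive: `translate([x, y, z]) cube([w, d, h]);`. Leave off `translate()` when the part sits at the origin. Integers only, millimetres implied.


translate([351, 342, 662]) cube([1673, 972, 36]);
translate([365, 356, 0]) cube([74, 74, 662]);
translate([1936, 356, 0]) cube([74, 74, 662]);
translate([365, 1226, 0]) cube([74, 74, 662]);
translate([1936, 1226, 0]) cube([74, 74, 662]);


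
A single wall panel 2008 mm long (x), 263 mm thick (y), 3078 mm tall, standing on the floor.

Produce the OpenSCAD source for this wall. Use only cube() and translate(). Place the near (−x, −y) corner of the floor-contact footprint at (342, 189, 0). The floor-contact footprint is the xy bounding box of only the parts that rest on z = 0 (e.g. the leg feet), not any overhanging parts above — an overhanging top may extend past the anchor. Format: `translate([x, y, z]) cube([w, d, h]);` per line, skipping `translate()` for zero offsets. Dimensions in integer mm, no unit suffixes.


translate([342, 189, 0]) cube([2008, 263, 3078]);


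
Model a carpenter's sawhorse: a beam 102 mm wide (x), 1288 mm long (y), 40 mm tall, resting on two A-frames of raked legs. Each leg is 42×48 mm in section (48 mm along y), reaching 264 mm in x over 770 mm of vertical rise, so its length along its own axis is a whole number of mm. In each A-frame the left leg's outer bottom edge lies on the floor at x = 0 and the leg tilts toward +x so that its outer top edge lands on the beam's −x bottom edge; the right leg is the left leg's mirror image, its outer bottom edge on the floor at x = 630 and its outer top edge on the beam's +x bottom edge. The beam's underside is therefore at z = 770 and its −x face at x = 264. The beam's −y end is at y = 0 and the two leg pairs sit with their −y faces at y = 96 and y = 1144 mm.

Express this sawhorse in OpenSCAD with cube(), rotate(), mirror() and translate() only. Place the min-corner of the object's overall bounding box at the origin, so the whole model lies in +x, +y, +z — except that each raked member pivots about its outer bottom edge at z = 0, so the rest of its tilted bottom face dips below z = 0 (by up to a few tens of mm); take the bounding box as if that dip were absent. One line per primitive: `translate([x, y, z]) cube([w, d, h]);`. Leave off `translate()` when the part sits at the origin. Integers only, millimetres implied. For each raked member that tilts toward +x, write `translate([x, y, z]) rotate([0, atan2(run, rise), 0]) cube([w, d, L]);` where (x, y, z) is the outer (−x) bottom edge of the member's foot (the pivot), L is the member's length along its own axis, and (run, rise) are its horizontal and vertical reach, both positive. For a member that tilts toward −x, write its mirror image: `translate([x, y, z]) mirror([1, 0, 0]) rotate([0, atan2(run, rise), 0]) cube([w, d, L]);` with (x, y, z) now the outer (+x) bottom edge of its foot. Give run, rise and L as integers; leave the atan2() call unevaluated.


translate([264, 0, 770]) cube([102, 1288, 40]);
translate([0, 96, 0]) rotate([0, atan2(264, 770), 0]) cube([42, 48, 814]);
translate([630, 96, 0]) mirror([1, 0, 0]) rotate([0, atan2(264, 770), 0]) cube([42, 48, 814]);
translate([0, 1144, 0]) rotate([0, atan2(264, 770), 0]) cube([42, 48, 814]);
translate([630, 1144, 0]) mirror([1, 0, 0]) rotate([0, atan2(264, 770), 0]) cube([42, 48, 814]);


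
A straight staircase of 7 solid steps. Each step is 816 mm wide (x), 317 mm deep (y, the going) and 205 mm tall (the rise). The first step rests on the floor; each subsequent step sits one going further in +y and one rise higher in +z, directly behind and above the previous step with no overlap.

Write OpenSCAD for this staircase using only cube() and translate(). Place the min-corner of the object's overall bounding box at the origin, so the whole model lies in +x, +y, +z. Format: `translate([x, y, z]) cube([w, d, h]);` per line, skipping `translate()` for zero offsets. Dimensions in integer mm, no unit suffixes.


cube([816, 317, 205]);
translate([0, 317, 205]) cube([816, 317, 205]);
translate([0, 634, 410]) cube([816, 317, 205]);
translate([0, 951, 615]) cube([816, 317, 205]);
translate([0, 1268, 820]) cube([816, 317, 205]);
translate([0, 1585, 1025]) cube([816, 317, 205]);
translate([0, 1902, 1230]) cube([816, 317, 205]);


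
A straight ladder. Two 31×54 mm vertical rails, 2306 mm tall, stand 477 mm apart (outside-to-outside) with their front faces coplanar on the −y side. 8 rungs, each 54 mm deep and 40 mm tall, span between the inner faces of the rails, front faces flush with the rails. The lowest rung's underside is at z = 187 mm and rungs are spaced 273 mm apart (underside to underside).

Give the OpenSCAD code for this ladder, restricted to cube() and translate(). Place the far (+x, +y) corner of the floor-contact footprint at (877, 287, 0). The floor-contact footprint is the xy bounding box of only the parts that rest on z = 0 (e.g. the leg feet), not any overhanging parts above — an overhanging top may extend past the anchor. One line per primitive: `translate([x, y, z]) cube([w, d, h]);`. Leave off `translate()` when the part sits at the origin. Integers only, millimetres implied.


// rung span = 477 - 2*31 = 415
// rung[k] z = 187 + k*273
translate([400, 233, 0]) cube([31, 54, 2306]);
translate([846, 233, 0]) cube([31, 54, 2306]);
translate([431, 233, 187]) cube([415, 54, 40]);
translate([431, 233, 460]) cube([415, 54, 40]);
translate([431, 233, 733]) cube([415, 54, 40]);
translate([431, 233, 1006]) cube([415, 54, 40]);
translate([431, 233, 1279]) cube([415, 54, 40]);
translate([431, 233, 1552]) cube([415, 54, 40]);
translate([431, 233, 1825]) cube([415, 54, 40]);
translate([431, 233, 2098]) cube([415, 54, 40]);


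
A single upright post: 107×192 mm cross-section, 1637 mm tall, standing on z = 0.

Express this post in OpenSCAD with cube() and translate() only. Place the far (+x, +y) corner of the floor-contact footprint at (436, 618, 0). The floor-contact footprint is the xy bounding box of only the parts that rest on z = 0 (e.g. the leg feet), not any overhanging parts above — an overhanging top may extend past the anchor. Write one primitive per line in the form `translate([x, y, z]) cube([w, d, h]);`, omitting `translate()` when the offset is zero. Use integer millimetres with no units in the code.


translate([329, 426, 0]) cube([107, 192, 1637]);


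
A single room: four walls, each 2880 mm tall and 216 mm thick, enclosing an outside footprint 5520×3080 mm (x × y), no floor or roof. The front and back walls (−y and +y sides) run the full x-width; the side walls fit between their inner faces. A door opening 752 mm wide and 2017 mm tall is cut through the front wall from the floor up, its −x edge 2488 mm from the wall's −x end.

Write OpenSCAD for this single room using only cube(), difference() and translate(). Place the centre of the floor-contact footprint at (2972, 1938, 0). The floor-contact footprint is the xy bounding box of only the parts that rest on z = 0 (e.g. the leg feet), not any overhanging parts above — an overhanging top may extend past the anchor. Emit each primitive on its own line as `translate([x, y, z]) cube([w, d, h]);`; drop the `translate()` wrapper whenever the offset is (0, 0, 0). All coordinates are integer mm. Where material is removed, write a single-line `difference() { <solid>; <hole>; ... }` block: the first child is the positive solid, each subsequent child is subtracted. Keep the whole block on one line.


difference() { translate([212, 398, 0]) cube([5520, 216, 2880]); translate([2700, 398, 0]) cube([752, 216, 2017]); }
translate([212, 3262, 0]) cube([5520, 216, 2880]);
translate([212, 614, 0]) cube([216, 2648, 2880]);
translate([5516, 614, 0]) cube([216, 2648, 2880]);


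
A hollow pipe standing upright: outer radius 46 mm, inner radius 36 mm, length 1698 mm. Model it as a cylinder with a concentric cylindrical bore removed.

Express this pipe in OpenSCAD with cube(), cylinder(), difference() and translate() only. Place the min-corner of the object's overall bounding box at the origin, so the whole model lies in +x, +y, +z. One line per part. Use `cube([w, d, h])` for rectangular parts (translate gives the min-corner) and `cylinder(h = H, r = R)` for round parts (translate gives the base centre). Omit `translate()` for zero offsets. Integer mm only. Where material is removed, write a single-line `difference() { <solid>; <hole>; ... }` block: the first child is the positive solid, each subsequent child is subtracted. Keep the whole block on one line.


difference() { translate([46, 46, 0]) cylinder(h = 1698, r = 46); translate([46, 46, 0]) cylinder(h = 1698, r = 36); }


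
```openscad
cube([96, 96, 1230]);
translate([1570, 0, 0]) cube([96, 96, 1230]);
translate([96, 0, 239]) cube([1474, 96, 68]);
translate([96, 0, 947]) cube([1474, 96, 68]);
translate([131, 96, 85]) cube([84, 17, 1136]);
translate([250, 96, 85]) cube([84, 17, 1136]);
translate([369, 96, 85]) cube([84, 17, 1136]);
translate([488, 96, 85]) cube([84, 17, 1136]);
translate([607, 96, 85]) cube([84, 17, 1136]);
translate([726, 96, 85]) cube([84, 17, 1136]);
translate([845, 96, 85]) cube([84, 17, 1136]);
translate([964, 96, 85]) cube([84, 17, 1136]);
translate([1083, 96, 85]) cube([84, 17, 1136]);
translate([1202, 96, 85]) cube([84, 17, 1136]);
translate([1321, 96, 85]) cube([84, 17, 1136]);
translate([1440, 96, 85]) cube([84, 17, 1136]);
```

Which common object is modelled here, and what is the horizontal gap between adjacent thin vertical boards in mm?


A fence section. The picket gap is 35 mm.

Two posts, two rails, 12 pickets — a fence section. Span 1474 mm holds 12 pickets of 84 mm with 13 equal gaps: ⌊(1474 − 12·84) / 13⌋ = 35 mm.


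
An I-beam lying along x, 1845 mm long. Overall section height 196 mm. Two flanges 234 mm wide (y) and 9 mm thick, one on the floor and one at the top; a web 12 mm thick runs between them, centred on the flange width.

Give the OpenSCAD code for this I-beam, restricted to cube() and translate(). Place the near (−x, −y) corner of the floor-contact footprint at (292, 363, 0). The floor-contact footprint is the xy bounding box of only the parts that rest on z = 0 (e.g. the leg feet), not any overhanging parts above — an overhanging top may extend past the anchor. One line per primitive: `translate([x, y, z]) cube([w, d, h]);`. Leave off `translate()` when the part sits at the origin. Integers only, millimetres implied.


translate([292, 363, 0]) cube([1845, 234, 9]);
translate([292, 474, 9]) cube([1845, 12, 178]);
translate([292, 363, 187]) cube([1845, 234, 9]);


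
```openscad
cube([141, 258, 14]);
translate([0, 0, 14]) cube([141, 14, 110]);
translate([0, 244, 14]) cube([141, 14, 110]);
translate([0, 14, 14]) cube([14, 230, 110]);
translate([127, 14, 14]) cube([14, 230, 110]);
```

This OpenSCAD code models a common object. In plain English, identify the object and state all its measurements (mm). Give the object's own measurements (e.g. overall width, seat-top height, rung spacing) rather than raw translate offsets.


An open-topped rectangular box: outside dimensions 141×258×124 mm, with a uniform wall and base thickness of 14 mm. The base is a full 141×258 slab on the floor; four walls sit on top of the base. The front and back walls (the −y and +y sides) span the full width; the two side walls fit between them.


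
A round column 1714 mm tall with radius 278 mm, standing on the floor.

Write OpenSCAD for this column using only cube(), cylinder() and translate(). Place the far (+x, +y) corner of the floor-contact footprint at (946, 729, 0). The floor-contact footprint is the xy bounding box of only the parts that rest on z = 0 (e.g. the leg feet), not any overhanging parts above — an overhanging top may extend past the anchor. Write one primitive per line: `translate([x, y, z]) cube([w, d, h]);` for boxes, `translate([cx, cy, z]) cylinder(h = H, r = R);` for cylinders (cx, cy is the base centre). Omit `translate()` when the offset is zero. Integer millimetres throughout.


translate([668, 451, 0]) cylinder(h = 1714, r = 278);


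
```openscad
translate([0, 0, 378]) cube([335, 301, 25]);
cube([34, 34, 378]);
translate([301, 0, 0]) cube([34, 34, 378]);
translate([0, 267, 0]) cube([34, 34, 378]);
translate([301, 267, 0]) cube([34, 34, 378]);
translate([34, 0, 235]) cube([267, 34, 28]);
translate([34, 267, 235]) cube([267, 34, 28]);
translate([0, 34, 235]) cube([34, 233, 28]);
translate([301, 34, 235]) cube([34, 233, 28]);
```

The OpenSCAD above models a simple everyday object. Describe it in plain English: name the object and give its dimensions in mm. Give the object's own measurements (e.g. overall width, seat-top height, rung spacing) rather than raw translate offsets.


A four-legged stool. The seat is a 335×301×25 mm slab whose top surface is at z = 403 mm; four square legs, each 34×34 mm in cross-section, run from the floor (z = 0) to the underside of the seat, each flush with a corner of the seat. Four stretchers, 34 mm wide and 28 mm tall, connect adjacent legs with their undersides at z = 235 mm, each running between the inner faces of the legs it joins and aligned with the legs' outer faces on the other axis.


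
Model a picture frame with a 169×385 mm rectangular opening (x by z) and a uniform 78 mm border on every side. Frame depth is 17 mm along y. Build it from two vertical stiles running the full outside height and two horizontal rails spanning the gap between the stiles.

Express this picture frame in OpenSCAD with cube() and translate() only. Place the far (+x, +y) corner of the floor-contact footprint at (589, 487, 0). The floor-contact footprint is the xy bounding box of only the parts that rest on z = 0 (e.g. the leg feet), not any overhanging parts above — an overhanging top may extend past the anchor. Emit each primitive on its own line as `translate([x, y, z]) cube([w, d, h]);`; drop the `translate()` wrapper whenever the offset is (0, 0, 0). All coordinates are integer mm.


translate([264, 470, 0]) cube([78, 17, 541]);
translate([511, 470, 0]) cube([78, 17, 541]);
translate([342, 470, 0]) cube([169, 17, 78]);
translate([342, 470, 463]) cube([169, 17, 78]);


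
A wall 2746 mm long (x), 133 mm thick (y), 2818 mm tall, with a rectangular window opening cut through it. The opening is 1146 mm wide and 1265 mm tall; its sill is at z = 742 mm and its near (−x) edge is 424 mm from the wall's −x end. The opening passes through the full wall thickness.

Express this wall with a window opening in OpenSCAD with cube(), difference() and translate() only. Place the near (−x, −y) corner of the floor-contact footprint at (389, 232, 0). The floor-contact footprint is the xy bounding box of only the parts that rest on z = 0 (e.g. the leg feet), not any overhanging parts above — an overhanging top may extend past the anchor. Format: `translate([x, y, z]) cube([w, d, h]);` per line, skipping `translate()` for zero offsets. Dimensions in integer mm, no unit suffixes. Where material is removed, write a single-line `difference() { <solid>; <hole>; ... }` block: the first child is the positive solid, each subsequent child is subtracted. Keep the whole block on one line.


difference() { translate([389, 232, 0]) cube([2746, 133, 2818]); translate([813, 232, 742]) cube([1146, 133, 1265]); }


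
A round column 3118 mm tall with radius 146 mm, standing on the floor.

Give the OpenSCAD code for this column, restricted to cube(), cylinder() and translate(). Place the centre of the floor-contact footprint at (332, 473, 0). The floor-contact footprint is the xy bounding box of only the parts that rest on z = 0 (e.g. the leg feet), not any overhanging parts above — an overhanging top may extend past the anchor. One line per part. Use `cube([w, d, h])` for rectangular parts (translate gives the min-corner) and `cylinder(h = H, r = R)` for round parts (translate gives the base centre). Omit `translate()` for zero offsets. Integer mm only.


translate([332, 473, 0]) cylinder(h = 3118, r = 146);


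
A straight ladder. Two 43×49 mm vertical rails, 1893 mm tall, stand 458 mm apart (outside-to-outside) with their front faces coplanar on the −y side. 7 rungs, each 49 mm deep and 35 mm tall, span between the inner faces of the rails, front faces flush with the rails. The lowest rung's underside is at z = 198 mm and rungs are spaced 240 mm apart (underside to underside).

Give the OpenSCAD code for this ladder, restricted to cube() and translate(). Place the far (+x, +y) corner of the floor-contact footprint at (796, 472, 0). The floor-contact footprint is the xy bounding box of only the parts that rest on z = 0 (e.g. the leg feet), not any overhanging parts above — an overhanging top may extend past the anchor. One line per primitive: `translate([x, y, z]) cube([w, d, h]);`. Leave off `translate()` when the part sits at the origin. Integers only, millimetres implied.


// rung span = 458 - 2*43 = 372
// rung[k] z = 198 + k*240
translate([338, 423, 0]) cube([43, 49, 1893]);
translate([753, 423, 0]) cube([43, 49, 1893]);
translate([381, 423, 198]) cube([372, 49, 35]);
translate([381, 423, 438]) cube([372, 49, 35]);
translate([381, 423, 678]) cube([372, 49, 35]);
translate([381, 423, 918]) cube([372, 49, 35]);
translate([381, 423, 1158]) cube([372, 49, 35]);
translate([381, 423, 1398]) cube([372, 49, 35]);
translate([381, 423, 1638]) cube([372, 49, 35]);


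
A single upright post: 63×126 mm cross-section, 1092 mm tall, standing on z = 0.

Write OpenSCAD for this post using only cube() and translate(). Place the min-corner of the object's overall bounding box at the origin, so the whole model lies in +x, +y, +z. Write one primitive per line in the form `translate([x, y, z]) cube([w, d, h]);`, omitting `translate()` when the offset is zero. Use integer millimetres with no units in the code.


cube([63, 126, 1092]);


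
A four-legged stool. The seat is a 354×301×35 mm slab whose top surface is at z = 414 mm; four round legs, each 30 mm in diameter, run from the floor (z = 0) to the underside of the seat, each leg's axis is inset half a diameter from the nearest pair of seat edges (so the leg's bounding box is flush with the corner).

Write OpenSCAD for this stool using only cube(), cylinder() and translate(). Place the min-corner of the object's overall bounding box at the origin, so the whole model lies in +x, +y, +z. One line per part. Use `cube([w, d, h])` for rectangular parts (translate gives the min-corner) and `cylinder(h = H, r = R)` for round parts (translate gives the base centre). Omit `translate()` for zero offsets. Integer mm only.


translate([0, 0, 379]) cube([354, 301, 35]);
translate([15, 15, 0]) cylinder(h = 379, r = 15);
translate([339, 15, 0]) cylinder(h = 379, r = 15);
translate([15, 286, 0]) cylinder(h = 379, r = 15);
translate([339, 286, 0]) cylinder(h = 379, r = 15);


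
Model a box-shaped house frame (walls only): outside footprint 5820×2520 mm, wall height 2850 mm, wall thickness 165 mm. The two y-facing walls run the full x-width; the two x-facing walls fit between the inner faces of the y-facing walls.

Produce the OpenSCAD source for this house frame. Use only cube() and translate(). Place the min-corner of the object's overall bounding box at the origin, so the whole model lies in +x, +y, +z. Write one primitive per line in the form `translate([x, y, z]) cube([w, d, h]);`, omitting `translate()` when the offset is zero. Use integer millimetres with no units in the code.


cube([5820, 165, 2850]);
translate([0, 2355, 0]) cube([5820, 165, 2850]);
translate([0, 165, 0]) cube([165, 2190, 2850]);
translate([5655, 165, 0]) cube([165, 2190, 2850]);


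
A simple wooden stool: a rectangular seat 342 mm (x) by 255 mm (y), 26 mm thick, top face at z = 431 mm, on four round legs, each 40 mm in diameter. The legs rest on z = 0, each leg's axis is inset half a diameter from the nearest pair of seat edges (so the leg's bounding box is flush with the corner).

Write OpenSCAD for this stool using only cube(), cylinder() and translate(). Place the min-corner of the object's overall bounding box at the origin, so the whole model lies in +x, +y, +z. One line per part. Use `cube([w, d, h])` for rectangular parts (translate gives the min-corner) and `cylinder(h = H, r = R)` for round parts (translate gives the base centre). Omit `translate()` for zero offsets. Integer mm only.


translate([0, 0, 405]) cube([342, 255, 26]);
translate([20, 20, 0]) cylinder(h = 405, r = 20);
translate([322, 20, 0]) cylinder(h = 405, r = 20);
translate([20, 235, 0]) cylinder(h = 405, r = 20);
translate([322, 235, 0]) cylinder(h = 405, r = 20);


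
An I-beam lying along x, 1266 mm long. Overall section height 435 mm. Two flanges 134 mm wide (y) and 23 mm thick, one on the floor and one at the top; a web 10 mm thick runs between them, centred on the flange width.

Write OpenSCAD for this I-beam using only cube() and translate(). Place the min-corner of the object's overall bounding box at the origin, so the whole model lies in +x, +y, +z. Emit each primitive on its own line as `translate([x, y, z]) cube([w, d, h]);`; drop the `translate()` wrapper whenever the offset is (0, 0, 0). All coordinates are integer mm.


cube([1266, 134, 23]);
translate([0, 62, 23]) cube([1266, 10, 389]);
translate([0, 0, 412]) cube([1266, 134, 23]);


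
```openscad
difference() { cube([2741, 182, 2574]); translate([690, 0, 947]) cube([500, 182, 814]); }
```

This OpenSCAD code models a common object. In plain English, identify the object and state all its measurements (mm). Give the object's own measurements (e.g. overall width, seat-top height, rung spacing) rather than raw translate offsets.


A wall 2741 mm long (x), 182 mm thick (y), 2574 mm tall, with a rectangular window opening cut through it. The opening is 500 mm wide and 814 mm tall; its sill is at z = 947 mm and its near (−x) edge is 690 mm from the wall's −x end. The opening passes through the full wall thickness.


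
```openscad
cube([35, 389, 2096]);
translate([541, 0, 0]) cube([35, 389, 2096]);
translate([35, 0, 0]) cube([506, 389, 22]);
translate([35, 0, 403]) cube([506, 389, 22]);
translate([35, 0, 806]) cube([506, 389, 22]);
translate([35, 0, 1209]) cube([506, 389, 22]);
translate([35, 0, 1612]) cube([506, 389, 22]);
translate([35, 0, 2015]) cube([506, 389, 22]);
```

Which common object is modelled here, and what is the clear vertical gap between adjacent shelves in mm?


A bookshelf. The clear shelf gap is 381 mm.

Two tall side panels with 6 horizontal boards between them — a bookshelf. The first two shelf undersides are at z = 0 and z = 403; with shelf thickness 22, the clear gap is 403 − 0 − 22 = 381 mm.


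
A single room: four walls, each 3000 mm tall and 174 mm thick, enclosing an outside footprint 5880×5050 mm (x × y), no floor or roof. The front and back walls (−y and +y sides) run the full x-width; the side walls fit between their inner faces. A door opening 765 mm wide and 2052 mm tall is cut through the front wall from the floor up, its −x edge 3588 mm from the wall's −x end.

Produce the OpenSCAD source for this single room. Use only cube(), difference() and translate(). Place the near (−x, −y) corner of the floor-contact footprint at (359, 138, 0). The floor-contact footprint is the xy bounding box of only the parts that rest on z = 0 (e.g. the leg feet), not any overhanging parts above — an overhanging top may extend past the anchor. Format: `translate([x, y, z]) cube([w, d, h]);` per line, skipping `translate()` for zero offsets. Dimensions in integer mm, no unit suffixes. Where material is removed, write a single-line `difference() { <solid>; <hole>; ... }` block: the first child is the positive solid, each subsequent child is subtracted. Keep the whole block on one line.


difference() { translate([359, 138, 0]) cube([5880, 174, 3000]); translate([3947, 138, 0]) cube([765, 174, 2052]); }
translate([359, 5014, 0]) cube([5880, 174, 3000]);
translate([359, 312, 0]) cube([174, 4702, 3000]);
translate([6065, 312, 0]) cube([174, 4702, 3000]);
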